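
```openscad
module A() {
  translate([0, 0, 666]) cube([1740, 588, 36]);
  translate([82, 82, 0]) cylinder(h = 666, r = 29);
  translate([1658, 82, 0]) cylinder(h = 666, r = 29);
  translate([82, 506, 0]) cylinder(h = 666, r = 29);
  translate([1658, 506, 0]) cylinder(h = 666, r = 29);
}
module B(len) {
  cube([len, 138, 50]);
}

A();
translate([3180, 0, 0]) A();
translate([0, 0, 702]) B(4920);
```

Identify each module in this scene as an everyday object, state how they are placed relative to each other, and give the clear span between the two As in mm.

Second table starts at x = 3180; first ends at x = 1740; clear span = 3180 − 1740 = 1440 mm.

A is a table. B is a beam. A beam spans the tops of two tables. The clear span between the two tables is 1440 mm.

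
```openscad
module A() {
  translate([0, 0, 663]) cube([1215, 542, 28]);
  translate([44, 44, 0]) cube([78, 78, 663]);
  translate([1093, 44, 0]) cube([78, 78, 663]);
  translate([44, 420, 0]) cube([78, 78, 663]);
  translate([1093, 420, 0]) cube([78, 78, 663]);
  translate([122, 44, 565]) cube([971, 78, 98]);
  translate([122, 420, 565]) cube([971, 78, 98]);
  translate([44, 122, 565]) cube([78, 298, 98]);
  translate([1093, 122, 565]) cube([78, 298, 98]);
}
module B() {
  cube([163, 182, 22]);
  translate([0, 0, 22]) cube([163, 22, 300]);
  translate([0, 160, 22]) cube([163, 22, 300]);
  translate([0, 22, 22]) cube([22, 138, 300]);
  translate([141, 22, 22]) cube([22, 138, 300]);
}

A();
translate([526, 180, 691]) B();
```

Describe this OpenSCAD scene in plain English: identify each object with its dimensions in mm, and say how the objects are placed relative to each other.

A is a table with a 1215×542 mm rectangular top, 28 mm thick, top surface at z = 691 mm, supported by four 78×78 mm square legs, each inset 44 mm from the nearest pair of top edges, running from the floor. Four apron rails, 78 mm thick and 98 mm tall, run between adjacent legs with their top edges flush with the underside of the top and their outer faces flush with the legs' outer faces.

B is an open storage box with external size 163×182×322 mm and wall thickness 22 mm (the base is also 22 mm thick). The base covers the whole footprint; the four walls stand on the base, with the y-facing walls full-width and the x-facing walls fitting between their inner faces.

The open box is on top of the table, centred.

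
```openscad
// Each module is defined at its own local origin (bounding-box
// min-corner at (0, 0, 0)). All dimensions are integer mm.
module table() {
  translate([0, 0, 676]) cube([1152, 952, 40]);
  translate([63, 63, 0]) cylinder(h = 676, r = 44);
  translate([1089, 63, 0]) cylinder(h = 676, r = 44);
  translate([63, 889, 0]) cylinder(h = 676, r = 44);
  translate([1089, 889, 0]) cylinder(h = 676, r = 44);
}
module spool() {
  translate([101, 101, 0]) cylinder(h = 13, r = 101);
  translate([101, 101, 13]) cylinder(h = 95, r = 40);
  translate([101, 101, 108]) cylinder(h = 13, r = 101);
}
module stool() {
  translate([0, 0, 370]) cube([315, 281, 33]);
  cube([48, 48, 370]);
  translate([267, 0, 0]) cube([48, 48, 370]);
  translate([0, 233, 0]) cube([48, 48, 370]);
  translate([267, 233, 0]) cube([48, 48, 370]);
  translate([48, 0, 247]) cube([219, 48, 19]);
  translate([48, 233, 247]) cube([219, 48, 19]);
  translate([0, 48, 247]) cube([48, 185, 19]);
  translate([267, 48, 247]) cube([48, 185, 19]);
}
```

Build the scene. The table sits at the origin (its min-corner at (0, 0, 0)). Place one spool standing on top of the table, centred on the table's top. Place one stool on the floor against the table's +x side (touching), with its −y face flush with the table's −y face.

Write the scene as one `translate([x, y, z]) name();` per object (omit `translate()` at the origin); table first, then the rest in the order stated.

table();
translate([475, 375, 716]) spool();
translate([1152, 0, 0]) stool();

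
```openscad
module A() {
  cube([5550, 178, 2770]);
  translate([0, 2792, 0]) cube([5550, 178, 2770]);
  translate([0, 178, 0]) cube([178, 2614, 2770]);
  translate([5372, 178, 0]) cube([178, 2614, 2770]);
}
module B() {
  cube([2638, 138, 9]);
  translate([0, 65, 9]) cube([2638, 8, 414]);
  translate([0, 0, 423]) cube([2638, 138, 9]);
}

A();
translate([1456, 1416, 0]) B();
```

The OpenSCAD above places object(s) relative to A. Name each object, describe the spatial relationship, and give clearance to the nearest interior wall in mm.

A is a house frame. B is an I-beam. The I-beam sits inside the house frame, centred. The clearance to the nearest interior wall is 1238 mm.

Clearances: x = 1278, y = 1238; minimum 1238 mm.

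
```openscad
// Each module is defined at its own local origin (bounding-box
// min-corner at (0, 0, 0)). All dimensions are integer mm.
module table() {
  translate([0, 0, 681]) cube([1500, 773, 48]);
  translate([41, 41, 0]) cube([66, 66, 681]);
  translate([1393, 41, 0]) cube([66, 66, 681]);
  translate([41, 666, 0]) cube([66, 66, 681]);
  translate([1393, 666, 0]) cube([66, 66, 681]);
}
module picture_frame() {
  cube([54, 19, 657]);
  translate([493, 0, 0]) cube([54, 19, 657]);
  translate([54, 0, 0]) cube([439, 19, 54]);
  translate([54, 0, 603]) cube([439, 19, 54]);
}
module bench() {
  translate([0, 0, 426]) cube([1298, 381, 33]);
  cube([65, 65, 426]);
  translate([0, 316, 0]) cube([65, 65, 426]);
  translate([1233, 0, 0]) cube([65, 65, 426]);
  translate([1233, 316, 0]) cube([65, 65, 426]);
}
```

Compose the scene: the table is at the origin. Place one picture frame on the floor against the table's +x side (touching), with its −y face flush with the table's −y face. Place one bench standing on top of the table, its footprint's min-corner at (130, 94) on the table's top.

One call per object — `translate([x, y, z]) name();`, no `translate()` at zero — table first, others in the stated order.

table();
translate([1500, 0, 0]) picture_frame();
translate([130, 94, 729]) bench();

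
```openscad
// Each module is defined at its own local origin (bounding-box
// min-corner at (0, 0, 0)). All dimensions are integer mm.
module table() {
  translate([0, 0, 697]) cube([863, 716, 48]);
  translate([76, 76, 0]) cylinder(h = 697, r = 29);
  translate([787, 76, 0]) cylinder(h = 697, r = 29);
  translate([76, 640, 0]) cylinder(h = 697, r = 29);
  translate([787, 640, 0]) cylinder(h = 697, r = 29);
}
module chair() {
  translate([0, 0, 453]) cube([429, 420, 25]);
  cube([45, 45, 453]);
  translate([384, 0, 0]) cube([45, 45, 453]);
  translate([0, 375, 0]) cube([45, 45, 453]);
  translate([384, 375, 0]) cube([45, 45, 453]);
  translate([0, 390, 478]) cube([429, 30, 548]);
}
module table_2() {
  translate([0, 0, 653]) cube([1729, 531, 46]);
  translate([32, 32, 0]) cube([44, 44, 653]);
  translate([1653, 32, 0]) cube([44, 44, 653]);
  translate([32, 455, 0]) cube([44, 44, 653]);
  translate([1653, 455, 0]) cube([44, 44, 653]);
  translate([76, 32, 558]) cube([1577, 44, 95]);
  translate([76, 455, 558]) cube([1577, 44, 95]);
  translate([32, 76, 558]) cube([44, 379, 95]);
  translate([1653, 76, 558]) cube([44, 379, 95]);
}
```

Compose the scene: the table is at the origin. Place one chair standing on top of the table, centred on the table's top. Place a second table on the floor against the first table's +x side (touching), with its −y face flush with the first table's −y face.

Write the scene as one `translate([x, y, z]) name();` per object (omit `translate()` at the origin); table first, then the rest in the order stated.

table();
translate([217, 148, 745]) chair();
translate([863, 0, 0]) table_2();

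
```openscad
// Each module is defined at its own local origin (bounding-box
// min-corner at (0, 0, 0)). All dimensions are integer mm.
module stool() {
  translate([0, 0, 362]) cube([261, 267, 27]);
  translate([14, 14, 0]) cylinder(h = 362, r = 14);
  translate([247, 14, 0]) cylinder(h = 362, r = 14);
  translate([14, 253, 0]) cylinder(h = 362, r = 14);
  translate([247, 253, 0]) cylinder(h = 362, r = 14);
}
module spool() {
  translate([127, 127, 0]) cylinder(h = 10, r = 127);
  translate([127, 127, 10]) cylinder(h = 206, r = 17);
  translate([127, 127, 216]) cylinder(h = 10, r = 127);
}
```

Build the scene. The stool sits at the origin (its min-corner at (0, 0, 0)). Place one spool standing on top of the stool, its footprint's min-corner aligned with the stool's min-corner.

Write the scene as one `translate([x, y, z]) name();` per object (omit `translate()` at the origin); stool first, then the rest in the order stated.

stool();
translate([0, 0, 389]) spool();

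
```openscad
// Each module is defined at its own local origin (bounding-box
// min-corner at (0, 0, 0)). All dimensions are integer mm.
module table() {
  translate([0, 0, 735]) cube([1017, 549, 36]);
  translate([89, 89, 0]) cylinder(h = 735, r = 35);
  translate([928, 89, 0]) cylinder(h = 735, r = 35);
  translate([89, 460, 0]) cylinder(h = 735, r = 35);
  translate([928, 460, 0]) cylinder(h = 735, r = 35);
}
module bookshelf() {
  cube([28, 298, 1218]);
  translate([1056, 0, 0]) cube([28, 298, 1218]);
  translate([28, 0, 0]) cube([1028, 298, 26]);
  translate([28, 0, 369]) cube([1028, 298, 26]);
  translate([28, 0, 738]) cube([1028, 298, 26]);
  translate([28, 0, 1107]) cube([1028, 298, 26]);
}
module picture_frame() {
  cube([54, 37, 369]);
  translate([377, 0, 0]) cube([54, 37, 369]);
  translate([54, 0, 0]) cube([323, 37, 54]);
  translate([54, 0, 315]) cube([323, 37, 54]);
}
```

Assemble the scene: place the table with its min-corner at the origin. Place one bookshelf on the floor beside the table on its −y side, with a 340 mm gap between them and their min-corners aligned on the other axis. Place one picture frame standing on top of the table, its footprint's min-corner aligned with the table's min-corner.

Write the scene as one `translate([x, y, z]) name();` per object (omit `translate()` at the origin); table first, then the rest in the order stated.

table();
translate([0, -638, 0]) bookshelf();
translate([0, 0, 771]) picture_frame();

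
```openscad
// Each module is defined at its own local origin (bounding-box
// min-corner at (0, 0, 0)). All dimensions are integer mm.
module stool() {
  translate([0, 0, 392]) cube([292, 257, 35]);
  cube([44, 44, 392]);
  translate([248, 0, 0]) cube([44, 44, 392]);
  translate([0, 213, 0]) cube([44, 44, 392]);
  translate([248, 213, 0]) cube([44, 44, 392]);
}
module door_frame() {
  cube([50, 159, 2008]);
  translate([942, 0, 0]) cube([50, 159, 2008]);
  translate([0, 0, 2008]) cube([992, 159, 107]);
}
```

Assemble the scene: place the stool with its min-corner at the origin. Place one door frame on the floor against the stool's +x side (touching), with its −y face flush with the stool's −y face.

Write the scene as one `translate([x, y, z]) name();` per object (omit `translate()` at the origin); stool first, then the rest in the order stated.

stool();
translate([292, 0, 0]) door_frame();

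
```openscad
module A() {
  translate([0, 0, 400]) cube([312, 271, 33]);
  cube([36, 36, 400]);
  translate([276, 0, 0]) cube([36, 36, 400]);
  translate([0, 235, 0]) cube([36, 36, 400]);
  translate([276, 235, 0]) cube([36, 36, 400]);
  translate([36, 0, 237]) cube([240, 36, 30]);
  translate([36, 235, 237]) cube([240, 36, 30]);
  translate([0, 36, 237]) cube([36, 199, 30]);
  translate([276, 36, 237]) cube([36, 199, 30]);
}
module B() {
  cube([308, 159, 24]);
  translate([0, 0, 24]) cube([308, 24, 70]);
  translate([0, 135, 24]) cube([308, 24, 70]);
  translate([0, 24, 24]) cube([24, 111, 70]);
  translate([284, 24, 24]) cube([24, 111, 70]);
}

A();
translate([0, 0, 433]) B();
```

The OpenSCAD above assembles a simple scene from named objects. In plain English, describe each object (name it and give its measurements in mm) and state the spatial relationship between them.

A is a four-legged stool. The seat is 312×271 mm, 33 mm thick, top at z = 433 mm. It stands on four square legs, each 36×36 mm in cross-section, from z = 0 to the seat underside, each flush with a corner of the seat. Four stretchers, 36 mm wide and 30 mm tall, connect adjacent legs with their undersides at z = 237 mm, each running between the inner faces of the legs it joins and aligned with the legs' outer faces on the other axis.

B is an open-topped rectangular box: outside dimensions 308×159×94 mm, with a uniform wall and base thickness of 24 mm. The base is a full 308×159 slab on the floor; four walls sit on top of the base. The front and back walls (the −y and +y sides) span the full width; the two side walls fit between them.

The open box is on top of the stool.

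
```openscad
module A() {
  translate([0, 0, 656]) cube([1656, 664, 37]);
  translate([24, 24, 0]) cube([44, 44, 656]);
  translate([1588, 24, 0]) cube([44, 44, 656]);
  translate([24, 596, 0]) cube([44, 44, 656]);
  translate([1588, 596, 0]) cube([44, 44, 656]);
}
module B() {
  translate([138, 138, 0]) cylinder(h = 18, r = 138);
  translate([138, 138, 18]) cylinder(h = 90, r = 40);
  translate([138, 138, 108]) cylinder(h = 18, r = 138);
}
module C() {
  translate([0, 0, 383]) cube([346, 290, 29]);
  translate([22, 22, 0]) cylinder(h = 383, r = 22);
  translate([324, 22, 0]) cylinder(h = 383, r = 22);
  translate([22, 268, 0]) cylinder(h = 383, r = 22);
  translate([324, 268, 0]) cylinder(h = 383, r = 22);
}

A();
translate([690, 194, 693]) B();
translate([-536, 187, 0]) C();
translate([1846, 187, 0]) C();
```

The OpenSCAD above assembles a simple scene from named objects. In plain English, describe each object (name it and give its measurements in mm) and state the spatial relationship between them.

A is a table: top 1656 mm (x) × 664 mm (y), 37 mm thick, upper face at z = 693 mm, on four 44×44 mm square legs, each inset 24 mm from the nearest pair of top edges, running from z = 0 to the bottom of the top.

B is a spool: two coaxial disc flanges of radius 138 mm and thickness 18 mm, joined by a core cylinder of radius 40 mm and height 90 mm. The lower flange rests on z = 0 and the three cylinders share a vertical axis.

C is a simple wooden stool: a rectangular seat 346 mm (x) by 290 mm (y), 29 mm thick, top face at z = 412 mm, on four round legs, each 44 mm in diameter. The legs rest on z = 0, each leg's axis is inset half a diameter from the nearest pair of seat edges (so the leg's bounding box is flush with the corner).

The spool is on top of the table, centred. Two stools sit around the table at the −x, +x sides.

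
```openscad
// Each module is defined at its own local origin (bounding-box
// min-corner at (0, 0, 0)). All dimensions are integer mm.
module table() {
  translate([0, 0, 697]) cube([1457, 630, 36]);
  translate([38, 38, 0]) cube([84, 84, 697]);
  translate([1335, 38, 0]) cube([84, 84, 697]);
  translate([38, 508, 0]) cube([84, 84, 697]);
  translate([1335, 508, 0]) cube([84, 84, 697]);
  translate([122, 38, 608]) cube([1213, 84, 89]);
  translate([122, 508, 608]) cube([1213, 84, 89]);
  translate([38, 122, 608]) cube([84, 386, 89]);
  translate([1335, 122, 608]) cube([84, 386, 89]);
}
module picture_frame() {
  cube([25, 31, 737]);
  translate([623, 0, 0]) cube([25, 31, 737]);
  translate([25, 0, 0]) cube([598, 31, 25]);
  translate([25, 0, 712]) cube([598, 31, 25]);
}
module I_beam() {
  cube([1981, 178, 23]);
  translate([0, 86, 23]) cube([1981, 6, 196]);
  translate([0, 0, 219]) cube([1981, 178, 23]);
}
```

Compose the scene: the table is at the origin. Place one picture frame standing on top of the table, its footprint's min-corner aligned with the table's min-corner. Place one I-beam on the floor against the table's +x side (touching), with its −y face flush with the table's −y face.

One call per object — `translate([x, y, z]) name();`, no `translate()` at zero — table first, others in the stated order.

table();
translate([0, 0, 733]) picture_frame();
translate([1457, 0, 0]) I_beam();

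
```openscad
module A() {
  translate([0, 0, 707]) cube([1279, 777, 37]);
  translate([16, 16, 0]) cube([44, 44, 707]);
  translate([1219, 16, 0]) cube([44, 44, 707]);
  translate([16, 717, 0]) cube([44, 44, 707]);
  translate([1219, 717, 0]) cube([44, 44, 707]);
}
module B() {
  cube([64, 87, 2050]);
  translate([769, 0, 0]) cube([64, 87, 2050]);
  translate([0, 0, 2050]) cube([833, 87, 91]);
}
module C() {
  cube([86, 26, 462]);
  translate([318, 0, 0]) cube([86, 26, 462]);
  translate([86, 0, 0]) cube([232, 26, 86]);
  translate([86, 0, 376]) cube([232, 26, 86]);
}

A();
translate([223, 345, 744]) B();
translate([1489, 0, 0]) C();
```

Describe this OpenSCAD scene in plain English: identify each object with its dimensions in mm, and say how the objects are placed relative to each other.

A is a rectangular dining table. The top is 1279×777×37 mm with its upper surface at z = 744 mm. It stands on four 44×44 mm square legs, each inset 16 mm from the nearest pair of top edges, running from the floor to the underside of the top.

B is a rectangular door frame: two vertical jambs of 64×87 mm section, 2050 mm tall, with a clear opening 705 mm wide between their inner faces. A header 91 mm tall and 87 mm deep lies on top of the jambs and spans the full outside width.

C is a rectangular picture frame lying in the x–z plane (depth along y). The opening is 232 mm wide (x) by 290 mm tall (z), surrounded by a border 86 mm wide on all four sides. The frame is 26 mm deep and is made of two full-height vertical stiles with two horizontal rails fitted between them.

The door frame is on top of the table, centred. The picture frame is on the floor beside the table on its +x side.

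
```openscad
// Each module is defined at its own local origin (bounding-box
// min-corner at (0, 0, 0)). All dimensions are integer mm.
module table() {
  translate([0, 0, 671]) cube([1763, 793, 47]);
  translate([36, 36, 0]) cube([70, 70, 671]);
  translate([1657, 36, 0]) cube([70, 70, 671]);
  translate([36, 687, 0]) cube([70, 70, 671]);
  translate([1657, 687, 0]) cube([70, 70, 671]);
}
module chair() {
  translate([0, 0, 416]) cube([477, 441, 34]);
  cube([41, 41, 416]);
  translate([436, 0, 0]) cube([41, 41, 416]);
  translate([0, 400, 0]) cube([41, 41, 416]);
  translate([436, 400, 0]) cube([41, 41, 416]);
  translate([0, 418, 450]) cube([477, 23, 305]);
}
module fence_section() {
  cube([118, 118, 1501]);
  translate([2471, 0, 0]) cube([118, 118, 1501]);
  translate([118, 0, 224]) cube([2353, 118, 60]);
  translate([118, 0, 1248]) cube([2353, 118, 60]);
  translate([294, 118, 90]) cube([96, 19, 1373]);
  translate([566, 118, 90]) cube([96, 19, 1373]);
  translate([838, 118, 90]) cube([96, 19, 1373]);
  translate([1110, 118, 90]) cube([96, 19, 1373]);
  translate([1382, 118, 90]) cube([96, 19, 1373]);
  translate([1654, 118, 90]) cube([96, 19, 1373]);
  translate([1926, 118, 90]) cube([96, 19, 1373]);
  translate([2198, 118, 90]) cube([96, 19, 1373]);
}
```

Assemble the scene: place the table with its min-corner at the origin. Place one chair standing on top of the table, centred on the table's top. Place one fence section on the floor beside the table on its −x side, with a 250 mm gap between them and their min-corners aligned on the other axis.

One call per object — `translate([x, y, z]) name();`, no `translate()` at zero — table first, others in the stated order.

table();
translate([643, 176, 718]) chair();
translate([-2839, 0, 0]) fence_section();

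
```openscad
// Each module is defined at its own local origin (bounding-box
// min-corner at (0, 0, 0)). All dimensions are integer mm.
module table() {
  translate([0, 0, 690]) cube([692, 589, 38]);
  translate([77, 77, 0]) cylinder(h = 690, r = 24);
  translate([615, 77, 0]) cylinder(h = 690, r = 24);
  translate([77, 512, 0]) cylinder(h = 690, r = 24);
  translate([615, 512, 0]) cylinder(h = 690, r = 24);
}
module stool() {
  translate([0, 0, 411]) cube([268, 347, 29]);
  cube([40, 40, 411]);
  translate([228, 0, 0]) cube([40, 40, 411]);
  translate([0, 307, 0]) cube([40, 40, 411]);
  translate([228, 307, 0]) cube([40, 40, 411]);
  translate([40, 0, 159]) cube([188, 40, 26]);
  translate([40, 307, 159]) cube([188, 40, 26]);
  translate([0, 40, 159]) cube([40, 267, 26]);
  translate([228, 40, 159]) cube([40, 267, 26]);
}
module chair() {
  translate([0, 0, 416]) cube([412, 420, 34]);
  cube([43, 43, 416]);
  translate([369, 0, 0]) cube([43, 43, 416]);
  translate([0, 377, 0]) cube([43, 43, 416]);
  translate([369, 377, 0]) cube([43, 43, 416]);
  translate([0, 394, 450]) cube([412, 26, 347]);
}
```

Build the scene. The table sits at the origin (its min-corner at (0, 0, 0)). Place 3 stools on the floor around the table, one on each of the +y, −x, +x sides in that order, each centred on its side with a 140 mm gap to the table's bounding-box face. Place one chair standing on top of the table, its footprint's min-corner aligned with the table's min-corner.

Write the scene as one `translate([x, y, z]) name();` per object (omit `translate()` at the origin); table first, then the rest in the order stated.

table();
translate([212, 729, 0]) stool();
translate([-408, 121, 0]) stool();
translate([832, 121, 0]) stool();
translate([0, 0, 728]) chair();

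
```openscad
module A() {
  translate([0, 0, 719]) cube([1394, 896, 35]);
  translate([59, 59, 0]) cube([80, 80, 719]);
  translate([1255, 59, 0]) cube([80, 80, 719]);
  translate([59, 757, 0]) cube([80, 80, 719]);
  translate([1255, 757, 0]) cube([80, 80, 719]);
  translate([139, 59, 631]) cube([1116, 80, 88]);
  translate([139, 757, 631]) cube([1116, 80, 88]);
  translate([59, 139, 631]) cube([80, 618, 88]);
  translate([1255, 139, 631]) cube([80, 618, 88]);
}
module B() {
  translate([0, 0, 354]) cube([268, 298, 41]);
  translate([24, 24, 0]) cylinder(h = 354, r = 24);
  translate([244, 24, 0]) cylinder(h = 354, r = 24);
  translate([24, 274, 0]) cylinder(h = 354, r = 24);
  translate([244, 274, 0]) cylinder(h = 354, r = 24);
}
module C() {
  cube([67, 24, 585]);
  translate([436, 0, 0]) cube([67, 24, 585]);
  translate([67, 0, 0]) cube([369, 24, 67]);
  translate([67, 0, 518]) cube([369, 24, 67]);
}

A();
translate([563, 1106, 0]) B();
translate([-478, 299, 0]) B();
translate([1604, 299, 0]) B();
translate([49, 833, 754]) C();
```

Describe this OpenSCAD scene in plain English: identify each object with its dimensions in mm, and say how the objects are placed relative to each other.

A is a rectangular dining table. The top is 1394×896×35 mm with its upper surface at z = 754 mm. It stands on four 80×80 mm square legs, each inset 59 mm from the nearest pair of top edges, running from the floor to the underside of the top. Four apron rails, 80 mm thick and 88 mm tall, run between adjacent legs with their top edges flush with the underside of the top and their outer faces flush with the legs' outer faces.

B is a four-legged stool. The seat is a 268×298×41 mm slab whose top surface is at z = 395 mm; four round legs, each 48 mm in diameter, run from the floor (z = 0) to the underside of the seat, each leg's axis is inset half a diameter from the nearest pair of seat edges (so the leg's bounding box is flush with the corner).

C is a rectangular picture frame lying in the x–z plane (depth along y). The opening is 369 mm wide (x) by 451 mm tall (z), surrounded by a border 67 mm wide on all four sides. The frame is 24 mm deep and is made of two full-height vertical stiles with two horizontal rails fitted between them.

Three stools sit around the table at the +y, −x, +x sides. The picture frame is on top of the table.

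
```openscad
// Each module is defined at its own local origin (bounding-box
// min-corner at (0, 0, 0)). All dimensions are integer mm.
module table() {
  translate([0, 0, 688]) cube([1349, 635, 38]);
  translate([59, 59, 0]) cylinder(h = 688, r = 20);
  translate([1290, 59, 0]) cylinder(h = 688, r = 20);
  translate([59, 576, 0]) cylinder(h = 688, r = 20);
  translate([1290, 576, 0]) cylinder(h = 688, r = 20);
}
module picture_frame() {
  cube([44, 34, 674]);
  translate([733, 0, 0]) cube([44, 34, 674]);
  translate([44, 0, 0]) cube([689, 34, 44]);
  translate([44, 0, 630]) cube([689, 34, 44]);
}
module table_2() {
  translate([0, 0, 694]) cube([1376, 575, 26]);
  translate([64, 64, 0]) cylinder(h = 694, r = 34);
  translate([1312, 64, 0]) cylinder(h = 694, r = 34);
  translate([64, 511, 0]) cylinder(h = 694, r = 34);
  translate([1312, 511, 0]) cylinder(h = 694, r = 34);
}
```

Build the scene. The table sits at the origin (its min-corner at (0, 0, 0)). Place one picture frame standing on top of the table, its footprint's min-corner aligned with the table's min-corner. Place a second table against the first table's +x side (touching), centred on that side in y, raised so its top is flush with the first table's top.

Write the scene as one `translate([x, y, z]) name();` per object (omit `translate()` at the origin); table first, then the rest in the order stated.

table();
translate([0, 0, 726]) picture_frame();
translate([1349, 30, 6]) table_2();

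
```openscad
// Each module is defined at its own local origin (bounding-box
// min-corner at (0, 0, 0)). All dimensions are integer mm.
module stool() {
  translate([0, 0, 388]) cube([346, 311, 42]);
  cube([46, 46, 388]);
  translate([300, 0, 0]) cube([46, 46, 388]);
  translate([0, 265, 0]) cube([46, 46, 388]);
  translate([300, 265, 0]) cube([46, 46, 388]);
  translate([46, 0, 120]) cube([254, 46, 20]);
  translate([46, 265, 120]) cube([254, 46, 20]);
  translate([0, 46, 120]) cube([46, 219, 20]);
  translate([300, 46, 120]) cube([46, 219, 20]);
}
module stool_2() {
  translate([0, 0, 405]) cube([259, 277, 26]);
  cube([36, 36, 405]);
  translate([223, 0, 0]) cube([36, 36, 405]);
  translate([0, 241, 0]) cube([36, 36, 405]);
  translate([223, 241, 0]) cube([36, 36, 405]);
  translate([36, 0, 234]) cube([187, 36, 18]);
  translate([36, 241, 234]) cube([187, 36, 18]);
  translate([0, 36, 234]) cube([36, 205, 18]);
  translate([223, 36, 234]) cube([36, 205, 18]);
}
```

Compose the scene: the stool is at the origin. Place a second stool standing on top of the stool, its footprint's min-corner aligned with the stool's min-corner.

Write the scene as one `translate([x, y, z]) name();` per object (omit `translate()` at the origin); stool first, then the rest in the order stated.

stool();
translate([0, 0, 430]) stool_2();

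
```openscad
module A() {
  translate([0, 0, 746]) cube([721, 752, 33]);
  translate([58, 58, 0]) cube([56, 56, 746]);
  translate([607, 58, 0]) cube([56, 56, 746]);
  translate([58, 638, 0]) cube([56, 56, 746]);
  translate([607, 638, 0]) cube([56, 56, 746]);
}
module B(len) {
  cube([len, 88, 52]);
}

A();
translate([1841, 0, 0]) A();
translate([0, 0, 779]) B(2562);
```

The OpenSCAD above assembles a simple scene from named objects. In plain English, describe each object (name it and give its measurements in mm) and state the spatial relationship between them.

A is a table with a 721×752 mm rectangular top, 33 mm thick, top surface at z = 779 mm, supported by four 56×56 mm square legs, each inset 58 mm from the nearest pair of top edges, running from the floor.

B is a rectangular beam 2562 mm long (x), 88 mm deep (y), 52 mm thick (z).

The beam spans the tops of two tables placed 1120 mm apart, resting at z = 779 mm.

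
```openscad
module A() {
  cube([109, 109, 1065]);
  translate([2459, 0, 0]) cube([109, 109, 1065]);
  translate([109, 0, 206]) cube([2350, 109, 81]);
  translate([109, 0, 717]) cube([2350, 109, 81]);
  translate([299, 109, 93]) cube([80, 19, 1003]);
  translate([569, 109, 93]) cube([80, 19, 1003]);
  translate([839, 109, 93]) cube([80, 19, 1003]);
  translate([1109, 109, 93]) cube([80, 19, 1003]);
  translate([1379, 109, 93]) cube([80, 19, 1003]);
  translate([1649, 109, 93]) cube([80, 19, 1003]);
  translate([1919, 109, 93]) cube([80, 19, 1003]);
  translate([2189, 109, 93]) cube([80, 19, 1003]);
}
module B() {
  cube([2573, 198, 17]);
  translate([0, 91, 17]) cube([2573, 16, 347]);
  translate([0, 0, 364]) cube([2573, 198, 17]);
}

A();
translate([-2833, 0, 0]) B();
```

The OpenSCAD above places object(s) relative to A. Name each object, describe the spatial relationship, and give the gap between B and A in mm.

A is a fence section. B is an I-beam. The I-beam is on the floor beside the fence section on its −x side. The gap between the I-beam and the fence section is 260 mm.

The I-beam's nearest face is 260 mm from the fence section's −x face.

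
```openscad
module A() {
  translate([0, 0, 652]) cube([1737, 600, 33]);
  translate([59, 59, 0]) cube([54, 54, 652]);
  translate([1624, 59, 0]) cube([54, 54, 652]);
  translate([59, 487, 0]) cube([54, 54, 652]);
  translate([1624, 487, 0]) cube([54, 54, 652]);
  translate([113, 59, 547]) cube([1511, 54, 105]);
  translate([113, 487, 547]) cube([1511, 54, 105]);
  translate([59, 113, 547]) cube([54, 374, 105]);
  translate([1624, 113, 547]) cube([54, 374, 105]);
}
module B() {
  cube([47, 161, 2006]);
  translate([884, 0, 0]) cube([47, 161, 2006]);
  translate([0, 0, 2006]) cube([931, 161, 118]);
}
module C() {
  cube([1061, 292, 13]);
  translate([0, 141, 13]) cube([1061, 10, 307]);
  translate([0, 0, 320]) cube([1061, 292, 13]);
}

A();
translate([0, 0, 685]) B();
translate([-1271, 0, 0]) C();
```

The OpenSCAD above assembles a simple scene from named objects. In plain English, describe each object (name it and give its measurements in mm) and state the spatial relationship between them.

A is a table: top 1737 mm (x) × 600 mm (y), 33 mm thick, upper face at z = 685 mm, on four 54×54 mm square legs, each inset 59 mm from the nearest pair of top edges, running from z = 0 to the bottom of the top. Four apron rails, 54 mm thick and 105 mm tall, run between adjacent legs with their top edges flush with the underside of the top and their outer faces flush with the legs' outer faces.

B is a door frame. The clear opening is 837 mm wide and 2006 mm high. Two 47 mm wide jambs, 161 mm deep, stand either side of the opening from the floor to the top of the opening. A 118 mm thick head sits across the top of both jambs, spanning the full outside width of the frame.

C is an I-beam lying along x, 1061 mm long. Overall section height 333 mm. Two flanges 292 mm wide (y) and 13 mm thick, one on the floor and one at the top; a web 10 mm thick runs between them, centred on the flange width.

The door frame is on top of the table. The I-beam is on the floor beside the table on its −x side.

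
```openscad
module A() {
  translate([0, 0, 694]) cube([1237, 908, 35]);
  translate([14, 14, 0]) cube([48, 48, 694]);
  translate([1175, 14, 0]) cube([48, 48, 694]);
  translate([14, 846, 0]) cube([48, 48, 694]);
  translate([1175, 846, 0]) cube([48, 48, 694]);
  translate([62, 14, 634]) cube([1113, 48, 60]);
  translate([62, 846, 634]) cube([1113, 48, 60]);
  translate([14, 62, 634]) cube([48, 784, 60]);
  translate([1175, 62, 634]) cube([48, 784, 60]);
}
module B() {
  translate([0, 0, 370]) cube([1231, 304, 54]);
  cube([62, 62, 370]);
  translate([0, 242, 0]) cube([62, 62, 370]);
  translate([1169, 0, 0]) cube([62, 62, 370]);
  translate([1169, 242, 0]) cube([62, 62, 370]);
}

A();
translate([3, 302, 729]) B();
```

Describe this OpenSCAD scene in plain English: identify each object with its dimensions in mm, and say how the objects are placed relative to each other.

A is a rectangular dining table. The top is 1237×908×35 mm with its upper surface at z = 729 mm. It stands on four 48×48 mm square legs, each inset 14 mm from the nearest pair of top edges, running from the floor to the underside of the top. Four apron rails, 48 mm thick and 60 mm tall, run between adjacent legs with their top edges flush with the underside of the top and their outer faces flush with the legs' outer faces.

B is a long wooden bench with a 1231 mm (x) × 304 mm (y) seat, 54 mm thick, its top surface 424 mm above the floor. Four 62 mm square legs at the seat corners, flush with the edges, run from z = 0 to the seat underside.

The bench is on top of the table, centred.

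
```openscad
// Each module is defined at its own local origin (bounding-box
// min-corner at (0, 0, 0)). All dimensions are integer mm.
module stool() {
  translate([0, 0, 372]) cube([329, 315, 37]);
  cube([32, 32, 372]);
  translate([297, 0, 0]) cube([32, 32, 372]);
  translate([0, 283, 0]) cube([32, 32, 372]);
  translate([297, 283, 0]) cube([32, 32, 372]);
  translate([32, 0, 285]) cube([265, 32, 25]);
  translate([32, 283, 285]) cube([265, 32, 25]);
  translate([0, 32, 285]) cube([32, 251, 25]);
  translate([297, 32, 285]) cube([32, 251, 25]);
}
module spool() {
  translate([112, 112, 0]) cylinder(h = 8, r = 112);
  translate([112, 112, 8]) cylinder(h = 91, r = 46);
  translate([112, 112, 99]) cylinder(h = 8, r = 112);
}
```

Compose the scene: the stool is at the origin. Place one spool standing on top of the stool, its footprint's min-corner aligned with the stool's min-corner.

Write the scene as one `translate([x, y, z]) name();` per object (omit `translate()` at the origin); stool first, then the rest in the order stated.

stool();
translate([0, 0, 409]) spool();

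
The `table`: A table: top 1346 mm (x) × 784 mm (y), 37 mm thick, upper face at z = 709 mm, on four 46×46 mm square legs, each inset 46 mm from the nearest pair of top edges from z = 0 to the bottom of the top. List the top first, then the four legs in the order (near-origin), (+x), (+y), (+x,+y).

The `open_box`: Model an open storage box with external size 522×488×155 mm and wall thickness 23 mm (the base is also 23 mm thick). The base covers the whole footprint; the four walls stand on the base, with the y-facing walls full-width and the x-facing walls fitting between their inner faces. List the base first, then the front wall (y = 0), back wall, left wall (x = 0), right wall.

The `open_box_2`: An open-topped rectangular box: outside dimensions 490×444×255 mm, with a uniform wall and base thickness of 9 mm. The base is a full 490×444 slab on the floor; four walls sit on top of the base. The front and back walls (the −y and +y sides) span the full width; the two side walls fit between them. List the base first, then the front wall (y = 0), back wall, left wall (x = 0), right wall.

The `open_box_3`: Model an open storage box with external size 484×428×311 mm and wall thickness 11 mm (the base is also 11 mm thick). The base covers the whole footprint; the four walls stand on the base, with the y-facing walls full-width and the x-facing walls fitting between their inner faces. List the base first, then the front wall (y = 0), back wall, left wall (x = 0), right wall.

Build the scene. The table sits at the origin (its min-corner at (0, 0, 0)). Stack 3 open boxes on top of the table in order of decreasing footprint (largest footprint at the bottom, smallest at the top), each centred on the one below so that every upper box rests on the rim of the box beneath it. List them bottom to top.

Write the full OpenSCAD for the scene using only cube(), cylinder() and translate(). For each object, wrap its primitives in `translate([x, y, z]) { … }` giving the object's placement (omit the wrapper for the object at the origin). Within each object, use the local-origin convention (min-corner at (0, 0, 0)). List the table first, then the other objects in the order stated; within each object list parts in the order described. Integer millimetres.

translate([0, 0, 672]) cube([1346, 784, 37]);
translate([46, 46, 0]) cube([46, 46, 672]);
translate([1254, 46, 0]) cube([46, 46, 672]);
translate([46, 692, 0]) cube([46, 46, 672]);
translate([1254, 692, 0]) cube([46, 46, 672]);
translate([412, 148, 709]) {
  cube([522, 488, 23]);
  translate([0, 0, 23]) cube([522, 23, 132]);
  translate([0, 465, 23]) cube([522, 23, 132]);
  translate([0, 23, 23]) cube([23, 442, 132]);
  translate([499, 23, 23]) cube([23, 442, 132]);
}
translate([428, 170, 864]) {
  cube([490, 444, 9]);
  translate([0, 0, 9]) cube([490, 9, 246]);
  translate([0, 435, 9]) cube([490, 9, 246]);
  translate([0, 9, 9]) cube([9, 426, 246]);
  translate([481, 9, 9]) cube([9, 426, 246]);
}
translate([431, 178, 1119]) {
  cube([484, 428, 11]);
  translate([0, 0, 11]) cube([484, 11, 300]);
  translate([0, 417, 11]) cube([484, 11, 300]);
  translate([0, 11, 11]) cube([11, 406, 300]);
  translate([473, 11, 11]) cube([11, 406, 300]);
}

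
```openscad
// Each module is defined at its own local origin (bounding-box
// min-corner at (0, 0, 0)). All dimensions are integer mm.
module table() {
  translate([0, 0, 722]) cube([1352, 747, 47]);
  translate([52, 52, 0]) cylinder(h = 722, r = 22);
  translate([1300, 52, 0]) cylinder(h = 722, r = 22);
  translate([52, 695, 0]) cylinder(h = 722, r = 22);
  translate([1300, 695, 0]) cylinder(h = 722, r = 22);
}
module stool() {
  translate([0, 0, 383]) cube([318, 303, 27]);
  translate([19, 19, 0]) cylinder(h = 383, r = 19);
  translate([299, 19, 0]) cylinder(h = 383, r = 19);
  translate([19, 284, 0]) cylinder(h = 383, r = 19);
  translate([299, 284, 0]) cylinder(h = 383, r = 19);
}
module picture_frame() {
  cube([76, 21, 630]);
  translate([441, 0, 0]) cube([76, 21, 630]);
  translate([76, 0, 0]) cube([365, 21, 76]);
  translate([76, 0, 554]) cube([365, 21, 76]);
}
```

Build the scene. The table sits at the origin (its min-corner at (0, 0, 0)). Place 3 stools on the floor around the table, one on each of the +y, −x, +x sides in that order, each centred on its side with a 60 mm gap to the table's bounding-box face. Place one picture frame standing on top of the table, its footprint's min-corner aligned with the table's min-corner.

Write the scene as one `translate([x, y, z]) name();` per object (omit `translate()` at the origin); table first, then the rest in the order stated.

table();
translate([517, 807, 0]) stool();
translate([-378, 222, 0]) stool();
translate([1412, 222, 0]) stool();
translate([0, 0, 769]) picture_frame();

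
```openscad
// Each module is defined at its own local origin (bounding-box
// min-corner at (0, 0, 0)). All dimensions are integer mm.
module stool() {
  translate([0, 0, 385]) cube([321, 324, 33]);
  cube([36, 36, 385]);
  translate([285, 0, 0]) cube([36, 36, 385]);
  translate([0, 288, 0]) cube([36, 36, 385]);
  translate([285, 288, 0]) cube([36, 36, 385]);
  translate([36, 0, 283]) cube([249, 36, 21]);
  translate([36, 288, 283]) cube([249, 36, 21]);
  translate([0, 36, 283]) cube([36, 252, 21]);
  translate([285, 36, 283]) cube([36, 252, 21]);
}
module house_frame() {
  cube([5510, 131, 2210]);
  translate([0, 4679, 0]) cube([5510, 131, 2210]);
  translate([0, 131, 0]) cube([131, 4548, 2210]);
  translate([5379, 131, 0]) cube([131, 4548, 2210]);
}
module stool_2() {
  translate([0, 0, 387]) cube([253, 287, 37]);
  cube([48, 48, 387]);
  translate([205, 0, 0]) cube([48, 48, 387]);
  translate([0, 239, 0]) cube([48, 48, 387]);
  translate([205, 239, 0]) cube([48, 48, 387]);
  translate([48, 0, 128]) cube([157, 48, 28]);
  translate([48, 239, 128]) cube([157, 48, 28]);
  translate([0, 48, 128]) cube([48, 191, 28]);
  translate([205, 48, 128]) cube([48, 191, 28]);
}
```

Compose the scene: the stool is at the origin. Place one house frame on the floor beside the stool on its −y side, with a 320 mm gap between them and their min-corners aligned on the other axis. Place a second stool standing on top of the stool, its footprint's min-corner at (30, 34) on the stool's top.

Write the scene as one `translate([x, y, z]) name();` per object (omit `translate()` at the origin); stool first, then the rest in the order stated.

stool();
translate([0, -5130, 0]) house_frame();
translate([30, 34, 418]) stool_2();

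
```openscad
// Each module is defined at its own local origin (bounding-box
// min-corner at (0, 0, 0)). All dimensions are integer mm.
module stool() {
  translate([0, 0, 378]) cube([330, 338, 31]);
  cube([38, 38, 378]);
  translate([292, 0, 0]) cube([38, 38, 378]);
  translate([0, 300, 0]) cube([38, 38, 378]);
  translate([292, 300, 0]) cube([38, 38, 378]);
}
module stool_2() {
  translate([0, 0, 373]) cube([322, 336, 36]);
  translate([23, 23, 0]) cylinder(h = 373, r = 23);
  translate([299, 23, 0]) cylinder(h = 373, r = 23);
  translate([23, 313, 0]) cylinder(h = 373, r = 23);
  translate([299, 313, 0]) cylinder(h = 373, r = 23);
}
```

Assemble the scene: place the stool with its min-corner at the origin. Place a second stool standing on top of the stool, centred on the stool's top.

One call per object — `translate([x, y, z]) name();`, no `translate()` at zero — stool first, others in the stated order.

stool();
translate([4, 1, 409]) stool_2();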